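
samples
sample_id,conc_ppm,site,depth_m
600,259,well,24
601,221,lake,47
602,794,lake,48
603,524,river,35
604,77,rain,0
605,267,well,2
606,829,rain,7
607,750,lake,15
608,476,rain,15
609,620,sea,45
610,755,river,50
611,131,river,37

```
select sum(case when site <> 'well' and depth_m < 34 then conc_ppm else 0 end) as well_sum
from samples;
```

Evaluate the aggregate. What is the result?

2132

sample_id=600: ✗
sample_id=601: ✗
sample_id=602: ✗
sample_id=603: ✗
sample_id=604: ✓ → 77
sample_id=605: ✗
sample_id=606: ✓ → 829
sample_id=607: ✓ → 750
sample_id=608: ✓ → 476
sample_id=609: ✗
sample_id=610: ✗
sample_id=611: ✗
well_sum = 77 + 829 + 750 + 476 = 2132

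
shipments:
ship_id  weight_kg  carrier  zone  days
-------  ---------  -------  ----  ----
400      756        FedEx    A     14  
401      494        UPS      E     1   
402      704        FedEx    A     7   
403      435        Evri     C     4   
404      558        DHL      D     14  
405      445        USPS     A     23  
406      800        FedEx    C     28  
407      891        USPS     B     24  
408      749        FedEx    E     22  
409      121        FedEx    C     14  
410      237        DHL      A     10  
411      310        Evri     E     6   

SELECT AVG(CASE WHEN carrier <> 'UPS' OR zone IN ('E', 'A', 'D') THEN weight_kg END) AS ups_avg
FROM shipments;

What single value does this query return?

541.6666666667

ship_id=400: ✓ → 756
ship_id=401: ✓ → 494
ship_id=402: ✓ → 704
ship_id=403: ✓ → 435
ship_id=404: ✓ → 558
ship_id=405: ✓ → 445
ship_id=406: ✓ → 800
ship_id=407: ✓ → 891
ship_id=408: ✓ → 749
ship_id=409: ✓ → 121
ship_id=410: ✓ → 237
ship_id=411: ✓ → 310
ups_avg = (756 + 494 + 704 + 435 + 558 + 445 + 800 + 891 + 749 + 121 + 237 + 310) / 12 = 541.6666666667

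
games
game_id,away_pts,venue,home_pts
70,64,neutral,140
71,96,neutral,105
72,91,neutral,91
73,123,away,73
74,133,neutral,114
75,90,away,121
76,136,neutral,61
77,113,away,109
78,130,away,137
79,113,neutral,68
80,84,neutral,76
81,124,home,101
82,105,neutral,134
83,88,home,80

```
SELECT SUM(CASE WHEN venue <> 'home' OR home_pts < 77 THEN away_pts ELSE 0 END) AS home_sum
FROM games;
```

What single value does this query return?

game_id=70: ✓ → 64
game_id=71: ✓ → 96
game_id=72: ✓ → 91
game_id=73: ✓ → 123
game_id=74: ✓ → 133
game_id=75: ✓ → 90
game_id=76: ✓ → 136
game_id=77: ✓ → 113
game_id=78: ✓ → 130
game_id=79: ✓ → 113
game_id=80: ✓ → 84
game_id=81: ✗
game_id=82: ✓ → 105
game_id=83: ✗
home_sum = 64 + 96 + 91 + 123 + 133 + 90 + 136 + 113 + 130 + 113 + 84 + 105 = 1278

1278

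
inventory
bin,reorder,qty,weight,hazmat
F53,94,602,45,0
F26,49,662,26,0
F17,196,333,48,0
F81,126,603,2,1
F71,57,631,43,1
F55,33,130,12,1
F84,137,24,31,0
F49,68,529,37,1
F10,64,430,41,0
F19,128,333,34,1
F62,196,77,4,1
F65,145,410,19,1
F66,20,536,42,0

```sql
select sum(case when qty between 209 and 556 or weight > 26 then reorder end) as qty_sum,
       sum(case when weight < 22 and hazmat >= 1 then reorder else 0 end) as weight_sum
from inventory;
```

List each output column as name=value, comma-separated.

[qty_sum: qty between 209 and 556 or weight > 26]
bin=F53: ✓ → 94
bin=F26: ✗
bin=F17: ✓ → 196
bin=F81: ✗
bin=F71: ✓ → 57
bin=F55: ✗
bin=F84: ✓ → 137
bin=F49: ✓ → 68
bin=F10: ✓ → 64
bin=F19: ✓ → 128
bin=F62: ✗
bin=F65: ✓ → 145
bin=F66: ✓ → 20
qty_sum = 94 + 196 + 57 + 137 + 68 + 64 + 128 + 145 + 20 = 909
—
[weight_sum: weight < 22 and hazmat >= 1]
bin=F53: ✗
bin=F26: ✗
bin=F17: ✗
bin=F81: ✓ → 126
bin=F71: ✗
bin=F55: ✓ → 33
bin=F84: ✗
bin=F49: ✗
bin=F10: ✗
bin=F19: ✗
bin=F62: ✓ → 196
bin=F65: ✓ → 145
bin=F66: ✗
weight_sum = 126 + 33 + 196 + 145 = 500

qty_sum=909, weight_sum=500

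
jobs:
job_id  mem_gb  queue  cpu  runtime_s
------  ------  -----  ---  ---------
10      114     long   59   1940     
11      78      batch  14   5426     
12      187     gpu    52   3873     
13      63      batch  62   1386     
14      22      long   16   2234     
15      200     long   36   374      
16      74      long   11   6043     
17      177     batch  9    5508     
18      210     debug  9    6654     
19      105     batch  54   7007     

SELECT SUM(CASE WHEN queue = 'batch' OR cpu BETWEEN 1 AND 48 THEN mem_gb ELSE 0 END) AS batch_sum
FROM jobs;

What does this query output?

929

job_id=10: ✗
job_id=11: ✓ → 78
job_id=12: ✗
job_id=13: ✓ → 63
job_id=14: ✓ → 22
job_id=15: ✓ → 200
job_id=16: ✓ → 74
job_id=17: ✓ → 177
job_id=18: ✓ → 210
job_id=19: ✓ → 105
batch_sum = 78 + 63 + 22 + 200 + 74 + 177 + 210 + 105 = 929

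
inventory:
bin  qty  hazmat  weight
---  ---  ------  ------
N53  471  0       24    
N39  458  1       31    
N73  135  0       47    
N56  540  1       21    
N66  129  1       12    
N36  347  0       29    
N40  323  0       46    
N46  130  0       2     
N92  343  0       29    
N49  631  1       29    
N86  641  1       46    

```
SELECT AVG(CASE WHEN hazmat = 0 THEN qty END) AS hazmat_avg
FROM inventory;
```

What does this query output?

bin=N53: ✓ → 471
bin=N39: ✗
bin=N73: ✓ → 135
bin=N56: ✗
bin=N66: ✗
bin=N36: ✓ → 347
bin=N40: ✓ → 323
bin=N46: ✓ → 130
bin=N92: ✓ → 343
bin=N49: ✗
bin=N86: ✗
hazmat_avg = (471 + 135 + 347 + 323 + 130 + 343) / 6 = 291.5

291.5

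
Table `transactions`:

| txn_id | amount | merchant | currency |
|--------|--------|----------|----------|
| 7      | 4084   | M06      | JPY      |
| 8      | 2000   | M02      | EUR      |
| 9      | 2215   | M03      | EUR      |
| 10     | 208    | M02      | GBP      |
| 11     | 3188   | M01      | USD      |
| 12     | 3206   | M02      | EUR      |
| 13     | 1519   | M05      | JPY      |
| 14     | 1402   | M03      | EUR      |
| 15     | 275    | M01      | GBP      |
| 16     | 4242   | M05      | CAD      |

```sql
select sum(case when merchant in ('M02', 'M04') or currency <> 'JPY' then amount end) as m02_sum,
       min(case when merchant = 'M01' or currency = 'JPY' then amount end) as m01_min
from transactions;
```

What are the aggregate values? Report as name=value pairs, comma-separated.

[m02_sum: merchant in ('M02', 'M04') or currency <> 'JPY']
txn_id=7: ✗
txn_id=8: ✓ → 2000
txn_id=9: ✓ → 2215
txn_id=10: ✓ → 208
txn_id=11: ✓ → 3188
txn_id=12: ✓ → 3206
txn_id=13: ✗
txn_id=14: ✓ → 1402
txn_id=15: ✓ → 275
txn_id=16: ✓ → 4242
m02_sum = 2000 + 2215 + 208 + 3188 + 3206 + 1402 + 275 + 4242 = 16736
—
[m01_min: merchant = 'M01' or currency = 'JPY']
txn_id=7: ✓ → 4084
txn_id=8: ✗
txn_id=9: ✗
txn_id=10: ✗
txn_id=11: ✓ → 3188
txn_id=12: ✗
txn_id=13: ✓ → 1519
txn_id=14: ✗
txn_id=15: ✓ → 275
txn_id=16: ✗
m01_min = MIN(4084, 3188, 1519, 275) = 275

m02_sum=16736, m01_min=275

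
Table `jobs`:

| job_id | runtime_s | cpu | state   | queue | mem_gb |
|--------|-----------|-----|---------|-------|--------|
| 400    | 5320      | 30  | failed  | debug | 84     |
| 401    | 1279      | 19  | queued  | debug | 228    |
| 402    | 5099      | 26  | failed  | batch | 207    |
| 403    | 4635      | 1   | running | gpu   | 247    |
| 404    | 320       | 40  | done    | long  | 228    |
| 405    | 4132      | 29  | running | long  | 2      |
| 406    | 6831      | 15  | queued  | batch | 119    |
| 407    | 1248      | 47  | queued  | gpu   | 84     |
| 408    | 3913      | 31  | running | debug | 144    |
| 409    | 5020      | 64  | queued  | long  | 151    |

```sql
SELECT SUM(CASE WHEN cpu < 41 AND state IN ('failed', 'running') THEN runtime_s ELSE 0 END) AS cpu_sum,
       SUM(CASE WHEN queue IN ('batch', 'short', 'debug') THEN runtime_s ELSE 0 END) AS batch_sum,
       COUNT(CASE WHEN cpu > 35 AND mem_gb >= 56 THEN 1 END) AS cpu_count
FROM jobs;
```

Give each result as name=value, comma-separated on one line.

[cpu_sum: cpu < 41 AND state IN ('failed', 'running')]
job_id=400: ✓ → 5320
job_id=401: ✗
job_id=402: ✓ → 5099
job_id=403: ✓ → 4635
job_id=404: ✗
job_id=405: ✓ → 4132
job_id=406: ✗
job_id=407: ✗
job_id=408: ✓ → 3913
job_id=409: ✗
cpu_sum = 5320 + 5099 + 4635 + 4132 + 3913 = 23099
—
[batch_sum: queue IN ('batch', 'short', 'debug')]
job_id=400: ✓ → 5320
job_id=401: ✓ → 1279
job_id=402: ✓ → 5099
job_id=403: ✗
job_id=404: ✗
job_id=405: ✗
job_id=406: ✓ → 6831
job_id=407: ✗
job_id=408: ✓ → 3913
job_id=409: ✗
batch_sum = 5320 + 1279 + 5099 + 6831 + 3913 = 22442
—
[cpu_count: cpu > 35 AND mem_gb >= 56]
job_id=400: ✗
job_id=401: ✗
job_id=402: ✗
job_id=403: ✗
job_id=404: ✓ → 1
job_id=405: ✗
job_id=406: ✗
job_id=407: ✓ → 1
job_id=408: ✗
job_id=409: ✓ → 1
cpu_count = COUNT(1, 1, 1) = 3

cpu_sum=23099, batch_sum=22442, cpu_count=3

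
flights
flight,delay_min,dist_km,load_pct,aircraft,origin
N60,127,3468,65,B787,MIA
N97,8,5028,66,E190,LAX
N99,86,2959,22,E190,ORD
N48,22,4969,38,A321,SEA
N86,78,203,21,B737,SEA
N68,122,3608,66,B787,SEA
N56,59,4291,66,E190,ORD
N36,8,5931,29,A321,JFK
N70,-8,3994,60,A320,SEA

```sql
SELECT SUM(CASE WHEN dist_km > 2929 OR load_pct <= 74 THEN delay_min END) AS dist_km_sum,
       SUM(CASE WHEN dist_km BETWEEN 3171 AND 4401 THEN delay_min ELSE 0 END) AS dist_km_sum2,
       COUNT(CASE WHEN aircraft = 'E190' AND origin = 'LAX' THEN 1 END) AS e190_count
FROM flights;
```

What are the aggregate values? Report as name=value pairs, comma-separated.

dist_km_sum=502, dist_km_sum2=300, e190_count=1

[dist_km_sum: dist_km > 2929 OR load_pct <= 74]
flight=N60: ✓ → 127
flight=N97: ✓ → 8
flight=N99: ✓ → 86
flight=N48: ✓ → 22
flight=N86: ✓ → 78
flight=N68: ✓ → 122
flight=N56: ✓ → 59
flight=N36: ✓ → 8
flight=N70: ✓ → -8
dist_km_sum = 127 + 8 + 86 + 22 + 78 + 122 + 59 + 8 + -8 = 502
—
[dist_km_sum2: dist_km BETWEEN 3171 AND 4401]
flight=N60: ✓ → 127
flight=N97: ✗
flight=N99: ✗
flight=N48: ✗
flight=N86: ✗
flight=N68: ✓ → 122
flight=N56: ✓ → 59
flight=N36: ✗
flight=N70: ✓ → -8
dist_km_sum2 = 127 + 122 + 59 + -8 = 300
—
[e190_count: aircraft = 'E190' AND origin = 'LAX']
flight=N60: ✗
flight=N97: ✓ → 1
flight=N99: ✗
flight=N48: ✗
flight=N86: ✗
flight=N68: ✗
flight=N56: ✗
flight=N36: ✗
flight=N70: ✗
e190_count = COUNT(1) = 1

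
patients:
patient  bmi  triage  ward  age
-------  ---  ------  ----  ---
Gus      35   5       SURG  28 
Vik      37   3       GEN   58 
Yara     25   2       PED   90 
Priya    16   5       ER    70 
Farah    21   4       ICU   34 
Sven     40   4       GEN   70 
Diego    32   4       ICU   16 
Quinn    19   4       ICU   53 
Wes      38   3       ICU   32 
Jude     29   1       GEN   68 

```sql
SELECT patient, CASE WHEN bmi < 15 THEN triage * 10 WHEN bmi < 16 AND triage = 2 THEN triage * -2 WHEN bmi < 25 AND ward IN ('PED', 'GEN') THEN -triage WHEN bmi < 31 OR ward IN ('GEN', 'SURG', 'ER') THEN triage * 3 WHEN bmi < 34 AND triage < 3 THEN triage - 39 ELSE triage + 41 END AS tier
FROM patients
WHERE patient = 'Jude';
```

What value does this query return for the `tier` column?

patient = Jude: bmi=29, triage=1, ward=GEN, age=68.
bmi < 15 → false
bmi < 16 AND triage = 2 → false
bmi < 25 AND ward IN ('PED', 'GEN') → false
bmi < 31 OR ward IN ('GEN', 'SURG', 'ER') → true → 3

3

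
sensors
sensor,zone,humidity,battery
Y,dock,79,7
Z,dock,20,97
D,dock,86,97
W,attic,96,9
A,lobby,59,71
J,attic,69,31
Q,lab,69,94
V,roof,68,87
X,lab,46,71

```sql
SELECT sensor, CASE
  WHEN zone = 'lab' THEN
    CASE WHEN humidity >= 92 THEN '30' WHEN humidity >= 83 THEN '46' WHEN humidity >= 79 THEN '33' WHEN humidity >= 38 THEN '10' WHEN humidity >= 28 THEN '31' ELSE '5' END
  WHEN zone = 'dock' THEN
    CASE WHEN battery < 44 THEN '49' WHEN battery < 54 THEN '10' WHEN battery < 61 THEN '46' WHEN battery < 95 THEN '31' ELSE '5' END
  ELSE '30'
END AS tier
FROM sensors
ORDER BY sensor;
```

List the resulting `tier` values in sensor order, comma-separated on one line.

sensor=A: zone='lobby' → outer ELSE → 30
sensor=D: zone='dock' → inner[ELSE] → 5
sensor=J: zone='attic' → outer ELSE → 30
sensor=Q: zone='lab' → inner[humidity >= 38] → 10
sensor=V: zone='roof' → outer ELSE → 30
sensor=W: zone='attic' → outer ELSE → 30
sensor=X: zone='lab' → inner[humidity >= 38] → 10
sensor=Y: zone='dock' → inner[battery < 44] → 49
sensor=Z: zone='dock' → inner[ELSE] → 5

30, 5, 30, 10, 30, 30, 10, 49, 5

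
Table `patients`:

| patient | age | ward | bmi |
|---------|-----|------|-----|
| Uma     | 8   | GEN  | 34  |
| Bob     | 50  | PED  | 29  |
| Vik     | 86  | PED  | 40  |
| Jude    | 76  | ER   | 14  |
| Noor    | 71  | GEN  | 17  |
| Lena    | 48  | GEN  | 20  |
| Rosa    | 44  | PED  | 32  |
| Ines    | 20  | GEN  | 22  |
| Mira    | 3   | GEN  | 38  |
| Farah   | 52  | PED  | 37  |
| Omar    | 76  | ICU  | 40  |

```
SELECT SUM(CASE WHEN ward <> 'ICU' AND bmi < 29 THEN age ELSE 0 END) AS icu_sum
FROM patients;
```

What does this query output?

patient=Uma: ✗
patient=Bob: ✗
patient=Vik: ✗
patient=Jude: ✓ → 76
patient=Noor: ✓ → 71
patient=Lena: ✓ → 48
patient=Rosa: ✗
patient=Ines: ✓ → 20
patient=Mira: ✗
patient=Farah: ✗
patient=Omar: ✗
icu_sum = 76 + 71 + 48 + 20 = 215

215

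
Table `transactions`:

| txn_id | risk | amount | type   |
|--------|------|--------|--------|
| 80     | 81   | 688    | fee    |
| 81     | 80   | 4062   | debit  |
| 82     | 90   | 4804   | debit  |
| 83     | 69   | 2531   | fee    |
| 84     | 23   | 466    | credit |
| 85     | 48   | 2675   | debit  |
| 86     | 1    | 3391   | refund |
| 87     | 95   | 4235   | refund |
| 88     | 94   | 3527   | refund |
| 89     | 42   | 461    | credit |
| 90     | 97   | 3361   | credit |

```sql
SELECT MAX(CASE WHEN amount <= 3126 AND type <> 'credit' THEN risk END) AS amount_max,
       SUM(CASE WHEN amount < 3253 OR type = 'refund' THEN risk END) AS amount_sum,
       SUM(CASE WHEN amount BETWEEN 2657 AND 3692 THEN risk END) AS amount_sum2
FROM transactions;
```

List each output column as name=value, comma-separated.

[amount_max: amount <= 3126 AND type <> 'credit']
txn_id=80: ✓ → 81
txn_id=81: ✗
txn_id=82: ✗
txn_id=83: ✓ → 69
txn_id=84: ✗
txn_id=85: ✓ → 48
txn_id=86: ✗
txn_id=87: ✗
txn_id=88: ✗
txn_id=89: ✗
txn_id=90: ✗
amount_max = MAX(81, 69, 48) = 81
—
[amount_sum: amount < 3253 OR type = 'refund']
txn_id=80: ✓ → 81
txn_id=81: ✗
txn_id=82: ✗
txn_id=83: ✓ → 69
txn_id=84: ✓ → 23
txn_id=85: ✓ → 48
txn_id=86: ✓ → 1
txn_id=87: ✓ → 95
txn_id=88: ✓ → 94
txn_id=89: ✓ → 42
txn_id=90: ✗
amount_sum = 81 + 69 + 23 + 48 + 1 + 95 + 94 + 42 = 453
—
[amount_sum2: amount BETWEEN 2657 AND 3692]
txn_id=80: ✗
txn_id=81: ✗
txn_id=82: ✗
txn_id=83: ✗
txn_id=84: ✗
txn_id=85: ✓ → 48
txn_id=86: ✓ → 1
txn_id=87: ✗
txn_id=88: ✓ → 94
txn_id=89: ✗
txn_id=90: ✓ → 97
amount_sum2 = 48 + 1 + 94 + 97 = 240

amount_max=81, amount_sum=453, amount_sum2=240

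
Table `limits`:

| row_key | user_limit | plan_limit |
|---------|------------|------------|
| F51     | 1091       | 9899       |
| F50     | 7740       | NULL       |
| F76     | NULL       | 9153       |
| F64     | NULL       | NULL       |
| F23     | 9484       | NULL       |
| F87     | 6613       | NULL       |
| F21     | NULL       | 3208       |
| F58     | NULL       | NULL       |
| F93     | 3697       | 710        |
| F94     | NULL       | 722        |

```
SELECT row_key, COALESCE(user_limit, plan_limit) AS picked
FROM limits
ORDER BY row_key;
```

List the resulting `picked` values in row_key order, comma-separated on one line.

row_key=F21: user_limit=NULL, plan_limit=3208 → 3208
row_key=F23: user_limit=9484 → 9484
row_key=F50: user_limit=7740 → 7740
row_key=F51: user_limit=1091 → 1091
row_key=F58: user_limit=NULL, plan_limit=NULL (all NULL) → NULL
row_key=F64: user_limit=NULL, plan_limit=NULL (all NULL) → NULL
row_key=F76: user_limit=NULL, plan_limit=9153 → 9153
row_key=F87: user_limit=6613 → 6613
row_key=F93: user_limit=3697 → 3697
row_key=F94: user_limit=NULL, plan_limit=722 → 722

3208, 9484, 7740, 1091, NULL, NULL, 9153, 6613, 3697, 722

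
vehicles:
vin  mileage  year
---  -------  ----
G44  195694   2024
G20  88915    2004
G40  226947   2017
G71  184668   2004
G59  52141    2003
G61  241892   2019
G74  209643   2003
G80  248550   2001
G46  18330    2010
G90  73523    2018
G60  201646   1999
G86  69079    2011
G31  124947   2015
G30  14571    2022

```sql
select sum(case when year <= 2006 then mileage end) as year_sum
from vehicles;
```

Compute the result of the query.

985563

vin=G44: ✗
vin=G20: ✓ → 88915
vin=G40: ✗
vin=G71: ✓ → 184668
vin=G59: ✓ → 52141
vin=G61: ✗
vin=G74: ✓ → 209643
vin=G80: ✓ → 248550
vin=G46: ✗
vin=G90: ✗
vin=G60: ✓ → 201646
vin=G86: ✗
vin=G31: ✗
vin=G30: ✗
year_sum = 88915 + 184668 + 52141 + 209643 + 248550 + 201646 = 985563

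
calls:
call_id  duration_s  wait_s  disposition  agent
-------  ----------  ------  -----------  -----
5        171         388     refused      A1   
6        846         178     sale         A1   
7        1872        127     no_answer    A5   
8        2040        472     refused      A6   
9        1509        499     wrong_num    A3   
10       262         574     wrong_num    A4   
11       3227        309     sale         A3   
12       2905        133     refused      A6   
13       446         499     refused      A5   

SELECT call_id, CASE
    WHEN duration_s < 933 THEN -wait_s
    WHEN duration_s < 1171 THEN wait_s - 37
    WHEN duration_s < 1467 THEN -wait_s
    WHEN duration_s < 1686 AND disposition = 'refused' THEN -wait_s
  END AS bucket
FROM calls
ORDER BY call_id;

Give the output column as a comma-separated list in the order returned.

call_id=5: duration_s < 933 → -388
call_id=6: duration_s < 933 → -178
call_id=7: (no match → NULL) → NULL
call_id=8: (no match → NULL) → NULL
call_id=9: (no match → NULL) → NULL
call_id=10: duration_s < 933 → -574
call_id=11: (no match → NULL) → NULL
call_id=12: (no match → NULL) → NULL
call_id=13: duration_s < 933 → -499

-388, -178, NULL, NULL, NULL, -574, NULL, NULL, -499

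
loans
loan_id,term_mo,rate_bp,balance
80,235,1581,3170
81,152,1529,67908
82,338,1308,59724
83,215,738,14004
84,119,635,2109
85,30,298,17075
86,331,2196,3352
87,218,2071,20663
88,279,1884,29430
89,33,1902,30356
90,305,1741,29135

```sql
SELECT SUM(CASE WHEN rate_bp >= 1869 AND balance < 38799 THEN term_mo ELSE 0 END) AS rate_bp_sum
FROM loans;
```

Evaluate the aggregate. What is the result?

861

loan_id=80: ✗
loan_id=81: ✗
loan_id=82: ✗
loan_id=83: ✗
loan_id=84: ✗
loan_id=85: ✗
loan_id=86: ✓ → 331
loan_id=87: ✓ → 218
loan_id=88: ✓ → 279
loan_id=89: ✓ → 33
loan_id=90: ✗
rate_bp_sum = 331 + 218 + 279 + 33 = 861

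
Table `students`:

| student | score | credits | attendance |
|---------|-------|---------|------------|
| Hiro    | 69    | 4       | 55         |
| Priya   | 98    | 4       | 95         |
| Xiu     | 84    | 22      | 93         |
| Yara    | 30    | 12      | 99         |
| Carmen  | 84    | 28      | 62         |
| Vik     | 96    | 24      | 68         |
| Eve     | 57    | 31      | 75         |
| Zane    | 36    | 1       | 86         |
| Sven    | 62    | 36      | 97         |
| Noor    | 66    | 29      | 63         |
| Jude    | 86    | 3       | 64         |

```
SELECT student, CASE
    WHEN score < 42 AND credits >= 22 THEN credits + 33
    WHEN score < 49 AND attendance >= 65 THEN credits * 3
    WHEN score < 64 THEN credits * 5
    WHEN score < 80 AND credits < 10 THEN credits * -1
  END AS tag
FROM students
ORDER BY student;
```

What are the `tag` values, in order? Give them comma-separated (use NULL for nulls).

student=Carmen: (no match → NULL) → NULL
student=Eve: score < 64 → 155
student=Hiro: score < 80 AND credits < 10 → -4
student=Jude: (no match → NULL) → NULL
student=Noor: (no match → NULL) → NULL
student=Priya: (no match → NULL) → NULL
student=Sven: score < 64 → 180
student=Vik: (no match → NULL) → NULL
student=Xiu: (no match → NULL) → NULL
student=Yara: score < 49 AND attendance >= 65 → 36
student=Zane: score < 49 AND attendance >= 65 → 3

NULL, 155, -4, NULL, NULL, NULL, 180, NULL, NULL, 36, 3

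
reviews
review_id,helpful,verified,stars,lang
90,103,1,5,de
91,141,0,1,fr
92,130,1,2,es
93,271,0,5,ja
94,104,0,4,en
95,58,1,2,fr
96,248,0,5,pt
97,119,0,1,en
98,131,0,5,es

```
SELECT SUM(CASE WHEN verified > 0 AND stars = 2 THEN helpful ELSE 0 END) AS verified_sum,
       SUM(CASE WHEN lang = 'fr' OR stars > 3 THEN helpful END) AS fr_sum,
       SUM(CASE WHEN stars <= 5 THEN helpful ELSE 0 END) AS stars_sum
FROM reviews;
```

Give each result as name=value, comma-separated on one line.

[verified_sum: verified > 0 AND stars = 2]
review_id=90: ✗
review_id=91: ✗
review_id=92: ✓ → 130
review_id=93: ✗
review_id=94: ✗
review_id=95: ✓ → 58
review_id=96: ✗
review_id=97: ✗
review_id=98: ✗
verified_sum = 130 + 58 = 188
—
[fr_sum: lang = 'fr' OR stars > 3]
review_id=90: ✓ → 103
review_id=91: ✓ → 141
review_id=92: ✗
review_id=93: ✓ → 271
review_id=94: ✓ → 104
review_id=95: ✓ → 58
review_id=96: ✓ → 248
review_id=97: ✗
review_id=98: ✓ → 131
fr_sum = 103 + 141 + 271 + 104 + 58 + 248 + 131 = 1056
—
[stars_sum: stars <= 5]
review_id=90: ✓ → 103
review_id=91: ✓ → 141
review_id=92: ✓ → 130
review_id=93: ✓ → 271
review_id=94: ✓ → 104
review_id=95: ✓ → 58
review_id=96: ✓ → 248
review_id=97: ✓ → 119
review_id=98: ✓ → 131
stars_sum = 103 + 141 + 130 + 271 + 104 + 58 + 248 + 119 + 131 = 1305

verified_sum=188, fr_sum=1056, stars_sum=1305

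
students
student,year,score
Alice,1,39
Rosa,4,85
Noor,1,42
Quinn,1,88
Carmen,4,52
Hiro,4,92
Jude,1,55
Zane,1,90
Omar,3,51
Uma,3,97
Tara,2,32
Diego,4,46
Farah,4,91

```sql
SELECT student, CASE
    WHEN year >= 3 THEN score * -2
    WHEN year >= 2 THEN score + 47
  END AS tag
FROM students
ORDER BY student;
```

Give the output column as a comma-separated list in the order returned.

student=Alice: (no match → NULL) → NULL
student=Carmen: year >= 3 → -104
student=Diego: year >= 3 → -92
student=Farah: year >= 3 → -182
student=Hiro: year >= 3 → -184
student=Jude: (no match → NULL) → NULL
student=Noor: (no match → NULL) → NULL
student=Omar: year >= 3 → -102
student=Quinn: (no match → NULL) → NULL
student=Rosa: year >= 3 → -170
student=Tara: year >= 2 → 79
student=Uma: year >= 3 → -194
student=Zane: (no match → NULL) → NULL

NULL, -104, -92, -182, -184, NULL, NULL, -102, NULL, -170, 79, -194, NULL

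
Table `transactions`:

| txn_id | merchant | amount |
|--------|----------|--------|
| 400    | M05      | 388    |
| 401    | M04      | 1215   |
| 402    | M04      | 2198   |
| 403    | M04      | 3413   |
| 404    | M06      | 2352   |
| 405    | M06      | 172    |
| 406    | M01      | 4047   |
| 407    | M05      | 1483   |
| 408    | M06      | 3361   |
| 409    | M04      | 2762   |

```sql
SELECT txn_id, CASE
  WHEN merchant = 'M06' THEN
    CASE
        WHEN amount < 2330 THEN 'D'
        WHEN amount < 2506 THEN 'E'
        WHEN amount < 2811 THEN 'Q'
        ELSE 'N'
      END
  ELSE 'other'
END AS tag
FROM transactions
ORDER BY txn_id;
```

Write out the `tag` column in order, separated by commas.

other, other, other, other, E, D, other, other, N, other

txn_id=400: merchant='M05' → outer ELSE → other
txn_id=401: merchant='M04' → outer ELSE → other
txn_id=402: merchant='M04' → outer ELSE → other
txn_id=403: merchant='M04' → outer ELSE → other
txn_id=404: merchant='M06' → inner[amount < 2506] → E
txn_id=405: merchant='M06' → inner[amount < 2330] → D
txn_id=406: merchant='M01' → outer ELSE → other
txn_id=407: merchant='M05' → outer ELSE → other
txn_id=408: merchant='M06' → inner[ELSE] → N
txn_id=409: merchant='M04' → outer ELSE → other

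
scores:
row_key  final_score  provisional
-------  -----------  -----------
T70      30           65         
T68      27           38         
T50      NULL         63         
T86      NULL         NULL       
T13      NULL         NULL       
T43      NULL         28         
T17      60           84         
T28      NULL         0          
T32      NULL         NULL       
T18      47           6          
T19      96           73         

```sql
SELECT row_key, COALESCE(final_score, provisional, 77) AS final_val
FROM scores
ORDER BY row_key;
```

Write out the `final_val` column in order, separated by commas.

77, 60, 47, 96, 0, 77, 28, 63, 27, 30, 77

row_key=T13: final_score=NULL, provisional=NULL, → literal 77 → 77
row_key=T17: final_score=60 → 60
row_key=T18: final_score=47 → 47
row_key=T19: final_score=96 → 96
row_key=T28: final_score=NULL, provisional=0 → 0
row_key=T32: final_score=NULL, provisional=NULL, → literal 77 → 77
row_key=T43: final_score=NULL, provisional=28 → 28
row_key=T50: final_score=NULL, provisional=63 → 63
row_key=T68: final_score=27 → 27
row_key=T70: final_score=30 → 30
row_key=T86: final_score=NULL, provisional=NULL, → literal 77 → 77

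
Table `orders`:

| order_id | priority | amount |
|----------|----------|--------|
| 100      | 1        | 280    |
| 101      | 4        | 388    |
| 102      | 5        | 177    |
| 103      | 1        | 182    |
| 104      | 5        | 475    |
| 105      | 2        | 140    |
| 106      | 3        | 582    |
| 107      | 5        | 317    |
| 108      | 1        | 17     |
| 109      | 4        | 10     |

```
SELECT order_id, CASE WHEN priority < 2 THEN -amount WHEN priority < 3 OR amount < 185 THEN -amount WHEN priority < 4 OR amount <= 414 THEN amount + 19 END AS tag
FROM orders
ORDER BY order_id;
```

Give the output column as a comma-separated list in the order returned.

-280, 407, -177, -182, NULL, -140, 601, 336, -17, -10

order_id=100: priority < 2 → -280
order_id=101: priority < 4 OR amount <= 414 → 407
order_id=102: priority < 3 OR amount < 185 → -177
order_id=103: priority < 2 → -182
order_id=104: (no match → NULL) → NULL
order_id=105: priority < 3 OR amount < 185 → -140
order_id=106: priority < 4 OR amount <= 414 → 601
order_id=107: priority < 4 OR amount <= 414 → 336
order_id=108: priority < 2 → -17
order_id=109: priority < 3 OR amount < 185 → -10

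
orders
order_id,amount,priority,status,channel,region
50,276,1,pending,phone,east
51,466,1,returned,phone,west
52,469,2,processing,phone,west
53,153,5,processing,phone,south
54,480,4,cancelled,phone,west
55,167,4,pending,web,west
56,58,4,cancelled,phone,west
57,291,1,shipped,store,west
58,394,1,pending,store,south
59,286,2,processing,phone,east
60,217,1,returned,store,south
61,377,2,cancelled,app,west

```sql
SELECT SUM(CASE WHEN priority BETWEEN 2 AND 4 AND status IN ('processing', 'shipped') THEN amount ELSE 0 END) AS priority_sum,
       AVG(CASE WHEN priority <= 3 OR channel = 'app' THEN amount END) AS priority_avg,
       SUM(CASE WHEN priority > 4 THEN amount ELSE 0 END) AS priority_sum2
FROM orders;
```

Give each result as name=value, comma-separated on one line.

priority_sum=755, priority_avg=347, priority_sum2=153

[priority_sum: priority BETWEEN 2 AND 4 AND status IN ('processing', 'shipped')]
order_id=50: ✗
order_id=51: ✗
order_id=52: ✓ → 469
order_id=53: ✗
order_id=54: ✗
order_id=55: ✗
order_id=56: ✗
order_id=57: ✗
order_id=58: ✗
order_id=59: ✓ → 286
order_id=60: ✗
order_id=61: ✗
priority_sum = 469 + 286 = 755
—
[priority_avg: priority <= 3 OR channel = 'app']
order_id=50: ✓ → 276
order_id=51: ✓ → 466
order_id=52: ✓ → 469
order_id=53: ✗
order_id=54: ✗
order_id=55: ✗
order_id=56: ✗
order_id=57: ✓ → 291
order_id=58: ✓ → 394
order_id=59: ✓ → 286
order_id=60: ✓ → 217
order_id=61: ✓ → 377
priority_avg = (276 + 466 + 469 + 291 + 394 + 286 + 217 + 377) / 8 = 347
—
[priority_sum2: priority > 4]
order_id=50: ✗
order_id=51: ✗
order_id=52: ✗
order_id=53: ✓ → 153
order_id=54: ✗
order_id=55: ✗
order_id=56: ✗
order_id=57: ✗
order_id=58: ✗
order_id=59: ✗
order_id=60: ✗
order_id=61: ✗
priority_sum2 = 153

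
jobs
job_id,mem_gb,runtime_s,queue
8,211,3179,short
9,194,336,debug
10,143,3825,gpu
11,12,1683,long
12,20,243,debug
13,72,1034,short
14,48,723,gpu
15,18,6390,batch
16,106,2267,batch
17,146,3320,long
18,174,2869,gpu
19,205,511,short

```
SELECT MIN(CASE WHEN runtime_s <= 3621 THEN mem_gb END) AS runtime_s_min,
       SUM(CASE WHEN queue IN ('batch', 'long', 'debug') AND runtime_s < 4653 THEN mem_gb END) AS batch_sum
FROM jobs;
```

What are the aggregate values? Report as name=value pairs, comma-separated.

[runtime_s_min: runtime_s <= 3621]
job_id=8: ✓ → 211
job_id=9: ✓ → 194
job_id=10: ✗
job_id=11: ✓ → 12
job_id=12: ✓ → 20
job_id=13: ✓ → 72
job_id=14: ✓ → 48
job_id=15: ✗
job_id=16: ✓ → 106
job_id=17: ✓ → 146
job_id=18: ✓ → 174
job_id=19: ✓ → 205
runtime_s_min = MIN(211, 194, 12, 20, 72, 48, 106, 146, 174, 205) = 12
—
[batch_sum: queue IN ('batch', 'long', 'debug') AND runtime_s < 4653]
job_id=8: ✗
job_id=9: ✓ → 194
job_id=10: ✗
job_id=11: ✓ → 12
job_id=12: ✓ → 20
job_id=13: ✗
job_id=14: ✗
job_id=15: ✗
job_id=16: ✓ → 106
job_id=17: ✓ → 146
job_id=18: ✗
job_id=19: ✗
batch_sum = 194 + 12 + 20 + 106 + 146 = 478

runtime_s_min=12, batch_sum=478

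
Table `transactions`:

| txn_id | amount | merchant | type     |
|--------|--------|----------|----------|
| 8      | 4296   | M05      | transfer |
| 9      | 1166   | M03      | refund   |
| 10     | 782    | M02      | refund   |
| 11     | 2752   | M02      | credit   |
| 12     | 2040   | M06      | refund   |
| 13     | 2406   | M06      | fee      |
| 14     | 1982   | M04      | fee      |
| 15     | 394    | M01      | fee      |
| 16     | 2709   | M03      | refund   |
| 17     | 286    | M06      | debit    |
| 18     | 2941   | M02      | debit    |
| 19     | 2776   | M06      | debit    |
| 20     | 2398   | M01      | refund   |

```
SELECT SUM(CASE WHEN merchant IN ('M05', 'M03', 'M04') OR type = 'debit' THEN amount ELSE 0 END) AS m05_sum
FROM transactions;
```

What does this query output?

16156

txn_id=8: ✓ → 4296
txn_id=9: ✓ → 1166
txn_id=10: ✗
txn_id=11: ✗
txn_id=12: ✗
txn_id=13: ✗
txn_id=14: ✓ → 1982
txn_id=15: ✗
txn_id=16: ✓ → 2709
txn_id=17: ✓ → 286
txn_id=18: ✓ → 2941
txn_id=19: ✓ → 2776
txn_id=20: ✗
m05_sum = 4296 + 1166 + 1982 + 2709 + 286 + 2941 + 2776 = 16156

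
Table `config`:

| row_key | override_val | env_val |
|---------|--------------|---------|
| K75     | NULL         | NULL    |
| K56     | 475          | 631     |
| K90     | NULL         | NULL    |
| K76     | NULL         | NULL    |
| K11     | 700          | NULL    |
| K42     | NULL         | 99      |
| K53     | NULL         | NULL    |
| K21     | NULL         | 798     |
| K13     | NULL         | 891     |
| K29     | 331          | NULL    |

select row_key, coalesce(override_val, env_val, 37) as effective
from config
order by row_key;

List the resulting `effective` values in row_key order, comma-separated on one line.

700, 891, 798, 331, 99, 37, 475, 37, 37, 37

row_key=K11: override_val=700 → 700
row_key=K13: override_val=NULL, env_val=891 → 891
row_key=K21: override_val=NULL, env_val=798 → 798
row_key=K29: override_val=331 → 331
row_key=K42: override_val=NULL, env_val=99 → 99
row_key=K53: override_val=NULL, env_val=NULL, → literal 37 → 37
row_key=K56: override_val=475 → 475
row_key=K75: override_val=NULL, env_val=NULL, → literal 37 → 37
row_key=K76: override_val=NULL, env_val=NULL, → literal 37 → 37
row_key=K90: override_val=NULL, env_val=NULL, → literal 37 → 37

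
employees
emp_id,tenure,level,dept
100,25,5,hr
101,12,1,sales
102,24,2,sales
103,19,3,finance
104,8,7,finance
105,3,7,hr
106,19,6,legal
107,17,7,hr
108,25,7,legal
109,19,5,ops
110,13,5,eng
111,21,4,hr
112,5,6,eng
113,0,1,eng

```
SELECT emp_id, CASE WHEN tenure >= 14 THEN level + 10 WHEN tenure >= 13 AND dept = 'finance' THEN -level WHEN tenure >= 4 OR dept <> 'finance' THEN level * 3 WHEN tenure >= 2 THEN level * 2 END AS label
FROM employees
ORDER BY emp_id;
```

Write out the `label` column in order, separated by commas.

emp_id=100: tenure >= 14 → 15
emp_id=101: tenure >= 4 OR dept <> 'finance' → 3
emp_id=102: tenure >= 14 → 12
emp_id=103: tenure >= 14 → 13
emp_id=104: tenure >= 4 OR dept <> 'finance' → 21
emp_id=105: tenure >= 4 OR dept <> 'finance' → 21
emp_id=106: tenure >= 14 → 16
emp_id=107: tenure >= 14 → 17
emp_id=108: tenure >= 14 → 17
emp_id=109: tenure >= 14 → 15
emp_id=110: tenure >= 4 OR dept <> 'finance' → 15
emp_id=111: tenure >= 14 → 14
emp_id=112: tenure >= 4 OR dept <> 'finance' → 18
emp_id=113: tenure >= 4 OR dept <> 'finance' → 3

15, 3, 12, 13, 21, 21, 16, 17, 17, 15, 15, 14, 18, 3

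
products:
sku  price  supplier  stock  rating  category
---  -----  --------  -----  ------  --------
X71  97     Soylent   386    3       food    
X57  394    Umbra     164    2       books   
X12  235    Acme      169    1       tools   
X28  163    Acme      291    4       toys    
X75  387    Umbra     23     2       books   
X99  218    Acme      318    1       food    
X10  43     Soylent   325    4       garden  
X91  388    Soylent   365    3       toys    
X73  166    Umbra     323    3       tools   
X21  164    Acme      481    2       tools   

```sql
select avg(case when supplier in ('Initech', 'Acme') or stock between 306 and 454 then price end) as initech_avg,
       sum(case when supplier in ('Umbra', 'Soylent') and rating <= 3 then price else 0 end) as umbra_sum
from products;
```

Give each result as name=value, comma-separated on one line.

initech_avg=184.25, umbra_sum=1432

[initech_avg: supplier in ('Initech', 'Acme') or stock between 306 and 454]
sku=X71: ✓ → 97
sku=X57: ✗
sku=X12: ✓ → 235
sku=X28: ✓ → 163
sku=X75: ✗
sku=X99: ✓ → 218
sku=X10: ✓ → 43
sku=X91: ✓ → 388
sku=X73: ✓ → 166
sku=X21: ✓ → 164
initech_avg = (97 + 235 + 163 + 218 + 43 + 388 + 166 + 164) / 8 = 184.25
—
[umbra_sum: supplier in ('Umbra', 'Soylent') and rating <= 3]
sku=X71: ✓ → 97
sku=X57: ✓ → 394
sku=X12: ✗
sku=X28: ✗
sku=X75: ✓ → 387
sku=X99: ✗
sku=X10: ✗
sku=X91: ✓ → 388
sku=X73: ✓ → 166
sku=X21: ✗
umbra_sum = 97 + 394 + 387 + 388 + 166 = 1432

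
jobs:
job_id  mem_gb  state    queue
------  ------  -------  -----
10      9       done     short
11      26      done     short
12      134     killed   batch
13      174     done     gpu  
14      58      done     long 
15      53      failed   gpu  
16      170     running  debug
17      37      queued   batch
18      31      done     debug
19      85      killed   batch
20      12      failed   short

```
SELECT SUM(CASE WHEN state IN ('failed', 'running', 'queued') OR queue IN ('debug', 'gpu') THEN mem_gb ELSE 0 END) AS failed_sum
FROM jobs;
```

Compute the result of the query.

job_id=10: ✗
job_id=11: ✗
job_id=12: ✗
job_id=13: ✓ → 174
job_id=14: ✗
job_id=15: ✓ → 53
job_id=16: ✓ → 170
job_id=17: ✓ → 37
job_id=18: ✓ → 31
job_id=19: ✗
job_id=20: ✓ → 12
failed_sum = 174 + 53 + 170 + 37 + 31 + 12 = 477

477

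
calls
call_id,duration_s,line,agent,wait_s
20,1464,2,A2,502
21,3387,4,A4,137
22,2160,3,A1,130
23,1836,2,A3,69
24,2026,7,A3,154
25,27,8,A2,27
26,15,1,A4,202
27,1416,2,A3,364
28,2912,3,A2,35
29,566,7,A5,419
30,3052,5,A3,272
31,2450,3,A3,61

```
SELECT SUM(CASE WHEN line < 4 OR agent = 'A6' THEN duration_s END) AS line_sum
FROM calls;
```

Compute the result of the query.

call_id=20: ✓ → 1464
call_id=21: ✗
call_id=22: ✓ → 2160
call_id=23: ✓ → 1836
call_id=24: ✗
call_id=25: ✗
call_id=26: ✓ → 15
call_id=27: ✓ → 1416
call_id=28: ✓ → 2912
call_id=29: ✗
call_id=30: ✗
call_id=31: ✓ → 2450
line_sum = 1464 + 2160 + 1836 + 15 + 1416 + 2912 + 2450 = 12253

12253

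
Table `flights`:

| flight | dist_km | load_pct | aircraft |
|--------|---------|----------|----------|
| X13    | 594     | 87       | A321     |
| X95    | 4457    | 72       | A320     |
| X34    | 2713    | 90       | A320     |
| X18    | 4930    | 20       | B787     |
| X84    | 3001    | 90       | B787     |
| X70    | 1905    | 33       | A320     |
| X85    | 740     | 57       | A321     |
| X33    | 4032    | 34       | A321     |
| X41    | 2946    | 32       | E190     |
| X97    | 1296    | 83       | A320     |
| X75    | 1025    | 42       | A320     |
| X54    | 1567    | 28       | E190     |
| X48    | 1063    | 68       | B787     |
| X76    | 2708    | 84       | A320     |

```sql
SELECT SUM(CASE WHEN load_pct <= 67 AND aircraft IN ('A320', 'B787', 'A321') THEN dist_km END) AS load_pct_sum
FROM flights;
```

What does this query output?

flight=X13: ✗
flight=X95: ✗
flight=X34: ✗
flight=X18: ✓ → 4930
flight=X84: ✗
flight=X70: ✓ → 1905
flight=X85: ✓ → 740
flight=X33: ✓ → 4032
flight=X41: ✗
flight=X97: ✗
flight=X75: ✓ → 1025
flight=X54: ✗
flight=X48: ✗
flight=X76: ✗
load_pct_sum = 4930 + 1905 + 740 + 4032 + 1025 = 12632

12632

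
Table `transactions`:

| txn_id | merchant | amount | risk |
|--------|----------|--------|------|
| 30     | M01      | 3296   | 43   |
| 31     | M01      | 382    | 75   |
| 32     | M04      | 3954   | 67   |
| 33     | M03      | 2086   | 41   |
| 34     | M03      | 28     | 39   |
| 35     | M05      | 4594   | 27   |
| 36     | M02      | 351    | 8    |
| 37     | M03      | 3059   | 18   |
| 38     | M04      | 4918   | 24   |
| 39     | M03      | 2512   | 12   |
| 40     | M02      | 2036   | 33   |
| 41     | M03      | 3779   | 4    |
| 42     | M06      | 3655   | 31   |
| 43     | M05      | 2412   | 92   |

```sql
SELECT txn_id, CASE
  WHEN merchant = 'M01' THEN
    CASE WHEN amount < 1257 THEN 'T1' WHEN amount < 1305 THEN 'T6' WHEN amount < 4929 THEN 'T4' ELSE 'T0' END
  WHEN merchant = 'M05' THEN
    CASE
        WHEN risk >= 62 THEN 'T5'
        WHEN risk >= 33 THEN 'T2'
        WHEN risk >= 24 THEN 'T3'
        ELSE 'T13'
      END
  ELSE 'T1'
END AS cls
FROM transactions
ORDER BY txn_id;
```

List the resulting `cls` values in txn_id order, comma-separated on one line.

T4, T1, T1, T1, T1, T3, T1, T1, T1, T1, T1, T1, T1, T5

txn_id=30: merchant='M01' → inner[amount < 4929] → T4
txn_id=31: merchant='M01' → inner[amount < 1257] → T1
txn_id=32: merchant='M04' → outer ELSE → T1
txn_id=33: merchant='M03' → outer ELSE → T1
txn_id=34: merchant='M03' → outer ELSE → T1
txn_id=35: merchant='M05' → inner[risk >= 24] → T3
txn_id=36: merchant='M02' → outer ELSE → T1
txn_id=37: merchant='M03' → outer ELSE → T1
txn_id=38: merchant='M04' → outer ELSE → T1
txn_id=39: merchant='M03' → outer ELSE → T1
txn_id=40: merchant='M02' → outer ELSE → T1
txn_id=41: merchant='M03' → outer ELSE → T1
txn_id=42: merchant='M06' → outer ELSE → T1
txn_id=43: merchant='M05' → inner[risk >= 62] → T5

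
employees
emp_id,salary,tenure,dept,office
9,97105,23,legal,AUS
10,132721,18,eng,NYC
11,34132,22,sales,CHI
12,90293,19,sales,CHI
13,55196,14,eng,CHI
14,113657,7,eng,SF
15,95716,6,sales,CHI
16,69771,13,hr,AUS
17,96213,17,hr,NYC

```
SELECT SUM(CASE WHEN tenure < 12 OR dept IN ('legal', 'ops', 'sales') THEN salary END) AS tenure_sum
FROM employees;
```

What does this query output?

emp_id=9: ✓ → 97105
emp_id=10: ✗
emp_id=11: ✓ → 34132
emp_id=12: ✓ → 90293
emp_id=13: ✗
emp_id=14: ✓ → 113657
emp_id=15: ✓ → 95716
emp_id=16: ✗
emp_id=17: ✗
tenure_sum = 97105 + 34132 + 90293 + 113657 + 95716 = 430903

430903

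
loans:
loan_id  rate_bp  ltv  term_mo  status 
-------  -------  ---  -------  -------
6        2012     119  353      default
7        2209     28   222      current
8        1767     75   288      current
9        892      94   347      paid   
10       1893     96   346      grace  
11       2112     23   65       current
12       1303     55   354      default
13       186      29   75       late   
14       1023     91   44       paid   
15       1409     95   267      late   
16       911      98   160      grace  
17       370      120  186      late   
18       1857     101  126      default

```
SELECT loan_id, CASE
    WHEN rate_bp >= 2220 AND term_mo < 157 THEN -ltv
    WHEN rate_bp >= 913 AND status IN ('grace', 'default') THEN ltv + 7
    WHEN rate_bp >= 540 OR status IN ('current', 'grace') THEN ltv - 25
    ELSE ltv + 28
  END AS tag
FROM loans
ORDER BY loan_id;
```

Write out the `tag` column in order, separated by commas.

126, 3, 50, 69, 103, -2, 62, 57, 66, 70, 73, 148, 108

loan_id=6: rate_bp >= 913 AND status IN ('grace', 'default') → 126
loan_id=7: rate_bp >= 540 OR status IN ('current', 'grace') → 3
loan_id=8: rate_bp >= 540 OR status IN ('current', 'grace') → 50
loan_id=9: rate_bp >= 540 OR status IN ('current', 'grace') → 69
loan_id=10: rate_bp >= 913 AND status IN ('grace', 'default') → 103
loan_id=11: rate_bp >= 540 OR status IN ('current', 'grace') → -2
loan_id=12: rate_bp >= 913 AND status IN ('grace', 'default') → 62
loan_id=13: ELSE → 57
loan_id=14: rate_bp >= 540 OR status IN ('current', 'grace') → 66
loan_id=15: rate_bp >= 540 OR status IN ('current', 'grace') → 70
loan_id=16: rate_bp >= 540 OR status IN ('current', 'grace') → 73
loan_id=17: ELSE → 148
loan_id=18: rate_bp >= 913 AND status IN ('grace', 'default') → 108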